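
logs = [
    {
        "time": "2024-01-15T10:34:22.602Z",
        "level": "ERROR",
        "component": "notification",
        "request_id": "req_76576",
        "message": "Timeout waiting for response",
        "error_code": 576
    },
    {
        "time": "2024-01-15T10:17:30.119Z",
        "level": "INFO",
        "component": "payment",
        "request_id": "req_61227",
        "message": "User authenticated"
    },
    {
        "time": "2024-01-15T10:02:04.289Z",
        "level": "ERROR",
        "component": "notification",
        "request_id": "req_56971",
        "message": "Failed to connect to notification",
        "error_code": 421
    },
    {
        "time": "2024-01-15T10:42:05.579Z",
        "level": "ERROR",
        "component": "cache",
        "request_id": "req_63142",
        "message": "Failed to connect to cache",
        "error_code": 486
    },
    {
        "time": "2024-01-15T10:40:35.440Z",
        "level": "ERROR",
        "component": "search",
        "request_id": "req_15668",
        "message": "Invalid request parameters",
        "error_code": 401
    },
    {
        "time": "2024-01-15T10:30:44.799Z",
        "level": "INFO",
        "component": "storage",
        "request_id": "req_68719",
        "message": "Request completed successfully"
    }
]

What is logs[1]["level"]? "INFO"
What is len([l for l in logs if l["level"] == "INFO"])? 2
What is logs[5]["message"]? "Request completed successfully"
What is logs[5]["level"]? "INFO"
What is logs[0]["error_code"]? 576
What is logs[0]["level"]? "ERROR"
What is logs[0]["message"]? "Timeout waiting for response"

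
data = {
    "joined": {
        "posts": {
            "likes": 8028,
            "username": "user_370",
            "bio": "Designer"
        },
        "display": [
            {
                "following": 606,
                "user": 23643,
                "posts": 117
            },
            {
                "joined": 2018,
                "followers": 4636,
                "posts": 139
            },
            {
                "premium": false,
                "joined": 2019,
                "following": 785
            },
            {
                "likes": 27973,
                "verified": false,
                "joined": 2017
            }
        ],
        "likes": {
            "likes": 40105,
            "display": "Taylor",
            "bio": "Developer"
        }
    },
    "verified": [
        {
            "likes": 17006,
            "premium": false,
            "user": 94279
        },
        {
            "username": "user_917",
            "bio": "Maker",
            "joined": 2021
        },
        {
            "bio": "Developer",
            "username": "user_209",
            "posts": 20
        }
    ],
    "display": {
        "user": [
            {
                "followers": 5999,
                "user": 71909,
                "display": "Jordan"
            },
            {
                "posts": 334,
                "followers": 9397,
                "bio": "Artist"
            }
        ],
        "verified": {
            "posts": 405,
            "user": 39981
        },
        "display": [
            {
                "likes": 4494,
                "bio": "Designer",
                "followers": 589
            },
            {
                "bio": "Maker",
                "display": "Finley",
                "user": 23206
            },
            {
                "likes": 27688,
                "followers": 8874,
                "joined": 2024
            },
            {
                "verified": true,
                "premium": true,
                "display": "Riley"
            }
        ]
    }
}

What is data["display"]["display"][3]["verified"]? True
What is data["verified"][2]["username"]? "user_209"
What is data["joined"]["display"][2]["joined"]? 2019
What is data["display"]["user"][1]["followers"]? 9397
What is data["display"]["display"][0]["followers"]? 589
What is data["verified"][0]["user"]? 94279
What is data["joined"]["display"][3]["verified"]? False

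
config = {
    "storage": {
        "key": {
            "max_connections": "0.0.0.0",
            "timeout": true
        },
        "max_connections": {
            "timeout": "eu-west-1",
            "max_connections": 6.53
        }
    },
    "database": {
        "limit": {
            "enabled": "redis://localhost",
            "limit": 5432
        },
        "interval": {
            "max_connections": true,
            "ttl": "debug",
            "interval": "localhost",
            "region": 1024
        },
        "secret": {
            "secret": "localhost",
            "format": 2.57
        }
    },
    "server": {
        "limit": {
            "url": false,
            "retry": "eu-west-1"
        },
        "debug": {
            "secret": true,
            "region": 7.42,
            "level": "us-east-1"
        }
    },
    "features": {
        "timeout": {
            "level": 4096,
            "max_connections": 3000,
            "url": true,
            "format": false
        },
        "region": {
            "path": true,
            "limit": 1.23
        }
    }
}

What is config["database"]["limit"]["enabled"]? "redis://localhost"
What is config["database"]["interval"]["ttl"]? "debug"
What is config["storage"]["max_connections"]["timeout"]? "eu-west-1"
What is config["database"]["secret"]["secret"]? "localhost"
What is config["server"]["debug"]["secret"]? True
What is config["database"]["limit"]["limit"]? 5432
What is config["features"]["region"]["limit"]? 1.23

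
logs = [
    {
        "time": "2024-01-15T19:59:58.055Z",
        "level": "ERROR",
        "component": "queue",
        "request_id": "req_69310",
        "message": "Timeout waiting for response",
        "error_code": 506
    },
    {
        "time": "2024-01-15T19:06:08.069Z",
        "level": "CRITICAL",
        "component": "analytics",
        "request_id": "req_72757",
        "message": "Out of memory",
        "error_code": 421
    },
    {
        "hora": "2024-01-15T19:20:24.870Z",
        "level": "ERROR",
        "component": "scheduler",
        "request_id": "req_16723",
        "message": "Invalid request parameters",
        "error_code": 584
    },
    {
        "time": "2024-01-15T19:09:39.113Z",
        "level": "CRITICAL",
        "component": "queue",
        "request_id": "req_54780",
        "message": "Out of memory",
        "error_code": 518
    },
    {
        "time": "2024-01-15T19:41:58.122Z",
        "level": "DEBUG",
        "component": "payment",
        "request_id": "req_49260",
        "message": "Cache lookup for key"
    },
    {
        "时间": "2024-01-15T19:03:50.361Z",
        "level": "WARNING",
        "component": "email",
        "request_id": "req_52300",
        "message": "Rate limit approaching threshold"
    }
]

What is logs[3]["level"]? "CRITICAL"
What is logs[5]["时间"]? "2024-01-15T19:03:50.361Z"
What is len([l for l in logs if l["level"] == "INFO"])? 0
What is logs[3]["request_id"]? "req_54780"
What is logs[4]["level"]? "DEBUG"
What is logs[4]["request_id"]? "req_49260"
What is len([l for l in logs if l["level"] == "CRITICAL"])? 2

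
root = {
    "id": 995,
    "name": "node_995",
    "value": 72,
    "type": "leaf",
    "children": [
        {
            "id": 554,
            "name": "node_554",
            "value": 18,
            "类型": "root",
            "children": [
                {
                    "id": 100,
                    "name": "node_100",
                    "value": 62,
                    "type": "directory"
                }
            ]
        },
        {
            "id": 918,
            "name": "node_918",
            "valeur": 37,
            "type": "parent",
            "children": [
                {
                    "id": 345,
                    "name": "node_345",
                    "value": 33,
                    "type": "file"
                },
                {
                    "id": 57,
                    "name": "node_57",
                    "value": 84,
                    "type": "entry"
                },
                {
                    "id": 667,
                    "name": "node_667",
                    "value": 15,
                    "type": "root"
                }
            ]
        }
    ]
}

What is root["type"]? "leaf"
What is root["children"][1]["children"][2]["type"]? "root"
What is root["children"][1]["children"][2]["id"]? 667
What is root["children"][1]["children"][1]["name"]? "node_57"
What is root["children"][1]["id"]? 918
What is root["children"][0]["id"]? 554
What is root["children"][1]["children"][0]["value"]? 33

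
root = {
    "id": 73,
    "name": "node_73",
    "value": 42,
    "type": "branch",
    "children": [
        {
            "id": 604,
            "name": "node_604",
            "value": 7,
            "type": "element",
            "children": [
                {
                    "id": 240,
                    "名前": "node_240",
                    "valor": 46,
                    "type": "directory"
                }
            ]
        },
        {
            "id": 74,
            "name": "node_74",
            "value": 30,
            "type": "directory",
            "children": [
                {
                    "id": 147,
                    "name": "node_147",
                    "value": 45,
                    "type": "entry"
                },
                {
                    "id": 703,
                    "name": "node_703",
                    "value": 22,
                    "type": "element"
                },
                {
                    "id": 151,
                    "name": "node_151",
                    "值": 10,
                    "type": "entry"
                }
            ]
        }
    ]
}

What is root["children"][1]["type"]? "directory"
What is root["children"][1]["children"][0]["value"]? 45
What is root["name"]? "node_73"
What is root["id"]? 73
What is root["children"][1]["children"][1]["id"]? 703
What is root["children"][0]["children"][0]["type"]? "directory"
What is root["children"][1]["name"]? "node_74"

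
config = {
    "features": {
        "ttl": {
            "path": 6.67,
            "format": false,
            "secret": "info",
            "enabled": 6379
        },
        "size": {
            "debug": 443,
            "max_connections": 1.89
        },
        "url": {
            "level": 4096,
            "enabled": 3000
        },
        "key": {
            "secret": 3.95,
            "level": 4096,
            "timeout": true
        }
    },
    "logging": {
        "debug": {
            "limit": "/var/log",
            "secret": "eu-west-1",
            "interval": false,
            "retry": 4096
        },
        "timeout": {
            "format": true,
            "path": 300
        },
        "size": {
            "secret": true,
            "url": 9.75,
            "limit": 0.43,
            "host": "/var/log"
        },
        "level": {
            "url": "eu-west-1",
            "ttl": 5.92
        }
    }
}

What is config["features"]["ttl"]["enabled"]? 6379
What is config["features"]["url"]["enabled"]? 3000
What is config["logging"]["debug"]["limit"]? "/var/log"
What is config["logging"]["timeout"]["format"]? True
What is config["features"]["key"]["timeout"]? True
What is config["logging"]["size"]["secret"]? True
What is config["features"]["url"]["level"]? 4096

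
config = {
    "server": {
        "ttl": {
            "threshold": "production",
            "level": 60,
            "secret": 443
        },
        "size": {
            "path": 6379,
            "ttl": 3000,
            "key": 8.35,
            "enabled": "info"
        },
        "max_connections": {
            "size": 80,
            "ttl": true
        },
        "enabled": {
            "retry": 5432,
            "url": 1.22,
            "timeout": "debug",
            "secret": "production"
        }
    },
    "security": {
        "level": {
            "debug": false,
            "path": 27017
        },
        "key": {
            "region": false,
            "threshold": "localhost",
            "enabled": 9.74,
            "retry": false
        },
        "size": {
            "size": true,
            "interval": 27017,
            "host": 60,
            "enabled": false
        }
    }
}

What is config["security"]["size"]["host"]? 60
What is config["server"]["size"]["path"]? 6379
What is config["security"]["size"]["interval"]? 27017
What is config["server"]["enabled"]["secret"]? "production"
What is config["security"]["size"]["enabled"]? False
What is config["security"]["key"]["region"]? False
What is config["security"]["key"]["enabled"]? 9.74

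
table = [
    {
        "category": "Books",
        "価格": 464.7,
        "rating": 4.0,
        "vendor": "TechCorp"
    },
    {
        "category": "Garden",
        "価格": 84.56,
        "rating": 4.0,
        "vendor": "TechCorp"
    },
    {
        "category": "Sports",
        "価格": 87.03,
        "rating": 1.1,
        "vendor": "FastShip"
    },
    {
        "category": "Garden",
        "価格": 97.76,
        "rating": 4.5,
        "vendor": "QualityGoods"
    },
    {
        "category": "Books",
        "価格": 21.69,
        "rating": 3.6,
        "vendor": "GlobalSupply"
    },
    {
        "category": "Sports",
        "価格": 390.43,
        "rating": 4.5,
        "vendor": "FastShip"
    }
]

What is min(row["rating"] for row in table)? 1.1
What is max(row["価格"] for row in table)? 464.7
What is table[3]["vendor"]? "QualityGoods"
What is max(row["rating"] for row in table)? 4.5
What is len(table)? 6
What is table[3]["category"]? "Garden"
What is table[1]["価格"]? 84.56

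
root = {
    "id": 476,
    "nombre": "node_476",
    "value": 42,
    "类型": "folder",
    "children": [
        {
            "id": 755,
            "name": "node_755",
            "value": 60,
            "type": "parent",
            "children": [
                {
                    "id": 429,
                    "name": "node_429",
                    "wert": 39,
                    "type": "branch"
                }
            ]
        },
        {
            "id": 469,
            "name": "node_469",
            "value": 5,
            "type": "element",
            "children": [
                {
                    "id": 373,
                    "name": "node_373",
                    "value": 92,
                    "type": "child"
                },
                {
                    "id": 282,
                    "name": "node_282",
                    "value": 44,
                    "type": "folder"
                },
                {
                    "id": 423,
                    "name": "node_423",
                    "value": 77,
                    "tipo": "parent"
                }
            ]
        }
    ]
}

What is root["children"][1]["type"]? "element"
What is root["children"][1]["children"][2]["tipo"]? "parent"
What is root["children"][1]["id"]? 469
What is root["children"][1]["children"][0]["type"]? "child"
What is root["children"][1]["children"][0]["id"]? 373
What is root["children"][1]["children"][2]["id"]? 423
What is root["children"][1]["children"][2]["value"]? 77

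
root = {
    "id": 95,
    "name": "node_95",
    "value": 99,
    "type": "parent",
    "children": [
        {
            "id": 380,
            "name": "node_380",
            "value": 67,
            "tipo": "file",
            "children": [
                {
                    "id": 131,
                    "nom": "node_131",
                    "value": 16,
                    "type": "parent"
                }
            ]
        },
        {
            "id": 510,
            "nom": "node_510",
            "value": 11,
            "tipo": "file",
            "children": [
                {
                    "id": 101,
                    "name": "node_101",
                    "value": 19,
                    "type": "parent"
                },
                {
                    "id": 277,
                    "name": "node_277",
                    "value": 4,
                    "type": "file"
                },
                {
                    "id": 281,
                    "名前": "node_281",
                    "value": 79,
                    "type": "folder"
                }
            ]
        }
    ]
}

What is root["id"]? 95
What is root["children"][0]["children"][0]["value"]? 16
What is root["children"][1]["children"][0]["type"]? "parent"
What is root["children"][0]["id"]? 380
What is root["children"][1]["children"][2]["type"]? "folder"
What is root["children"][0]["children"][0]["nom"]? "node_131"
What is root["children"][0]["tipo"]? "file"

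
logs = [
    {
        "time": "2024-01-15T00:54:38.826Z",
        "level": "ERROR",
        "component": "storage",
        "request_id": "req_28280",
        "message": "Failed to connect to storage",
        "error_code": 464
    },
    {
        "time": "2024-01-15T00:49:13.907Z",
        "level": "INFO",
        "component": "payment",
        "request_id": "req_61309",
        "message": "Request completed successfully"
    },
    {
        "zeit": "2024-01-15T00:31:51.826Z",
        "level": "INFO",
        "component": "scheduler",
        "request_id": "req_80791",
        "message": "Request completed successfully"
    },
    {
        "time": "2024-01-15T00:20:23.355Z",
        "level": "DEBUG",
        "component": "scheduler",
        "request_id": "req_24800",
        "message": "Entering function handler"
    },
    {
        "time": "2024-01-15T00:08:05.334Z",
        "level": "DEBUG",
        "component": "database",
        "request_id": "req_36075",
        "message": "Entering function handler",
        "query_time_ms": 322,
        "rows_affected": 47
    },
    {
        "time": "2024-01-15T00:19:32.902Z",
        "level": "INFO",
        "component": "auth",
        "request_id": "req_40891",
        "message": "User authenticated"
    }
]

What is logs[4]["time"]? "2024-01-15T00:08:05.334Z"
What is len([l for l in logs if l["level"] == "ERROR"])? 1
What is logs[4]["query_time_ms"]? 322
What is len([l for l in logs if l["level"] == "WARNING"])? 0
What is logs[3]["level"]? "DEBUG"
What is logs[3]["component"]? "scheduler"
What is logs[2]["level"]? "INFO"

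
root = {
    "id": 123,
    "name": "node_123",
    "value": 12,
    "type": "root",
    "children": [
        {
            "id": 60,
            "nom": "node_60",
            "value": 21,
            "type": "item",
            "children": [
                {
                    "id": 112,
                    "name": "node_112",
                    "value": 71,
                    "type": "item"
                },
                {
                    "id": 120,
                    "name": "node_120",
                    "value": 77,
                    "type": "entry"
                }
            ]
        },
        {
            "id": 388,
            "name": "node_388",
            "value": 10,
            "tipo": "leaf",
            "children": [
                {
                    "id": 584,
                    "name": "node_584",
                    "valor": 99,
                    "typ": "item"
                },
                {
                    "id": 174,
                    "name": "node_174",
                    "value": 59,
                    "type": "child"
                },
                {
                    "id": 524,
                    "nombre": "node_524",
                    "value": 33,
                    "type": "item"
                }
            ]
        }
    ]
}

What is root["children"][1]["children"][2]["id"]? 524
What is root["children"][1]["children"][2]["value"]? 33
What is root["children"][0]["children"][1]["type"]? "entry"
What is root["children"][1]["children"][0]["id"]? 584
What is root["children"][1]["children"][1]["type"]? "child"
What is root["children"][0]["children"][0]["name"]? "node_112"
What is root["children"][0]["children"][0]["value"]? 71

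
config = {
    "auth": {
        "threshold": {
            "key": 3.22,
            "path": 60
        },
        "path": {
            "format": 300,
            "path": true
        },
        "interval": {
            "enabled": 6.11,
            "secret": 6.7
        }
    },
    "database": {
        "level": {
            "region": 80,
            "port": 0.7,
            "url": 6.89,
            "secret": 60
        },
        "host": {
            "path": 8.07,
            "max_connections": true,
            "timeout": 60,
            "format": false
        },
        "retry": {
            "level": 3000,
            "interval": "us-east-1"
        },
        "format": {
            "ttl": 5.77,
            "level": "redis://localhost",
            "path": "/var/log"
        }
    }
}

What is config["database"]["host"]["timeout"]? 60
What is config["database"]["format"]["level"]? "redis://localhost"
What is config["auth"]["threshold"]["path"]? 60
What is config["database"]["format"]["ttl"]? 5.77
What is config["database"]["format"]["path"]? "/var/log"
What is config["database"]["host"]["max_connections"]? True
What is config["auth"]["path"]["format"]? 300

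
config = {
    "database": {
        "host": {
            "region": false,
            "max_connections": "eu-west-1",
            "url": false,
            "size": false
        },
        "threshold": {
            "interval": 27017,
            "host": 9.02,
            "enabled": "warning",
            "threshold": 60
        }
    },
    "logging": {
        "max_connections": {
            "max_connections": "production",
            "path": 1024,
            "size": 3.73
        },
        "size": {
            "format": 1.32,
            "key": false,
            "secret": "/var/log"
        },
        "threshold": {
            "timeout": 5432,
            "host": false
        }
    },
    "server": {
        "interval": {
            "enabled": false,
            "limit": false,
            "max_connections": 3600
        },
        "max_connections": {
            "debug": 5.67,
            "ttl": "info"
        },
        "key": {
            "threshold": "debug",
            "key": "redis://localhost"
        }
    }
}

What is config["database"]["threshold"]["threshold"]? 60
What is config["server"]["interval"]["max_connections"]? 3600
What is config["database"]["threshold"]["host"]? 9.02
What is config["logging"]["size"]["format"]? 1.32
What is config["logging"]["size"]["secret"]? "/var/log"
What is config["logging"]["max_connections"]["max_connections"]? "production"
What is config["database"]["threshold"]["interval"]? 27017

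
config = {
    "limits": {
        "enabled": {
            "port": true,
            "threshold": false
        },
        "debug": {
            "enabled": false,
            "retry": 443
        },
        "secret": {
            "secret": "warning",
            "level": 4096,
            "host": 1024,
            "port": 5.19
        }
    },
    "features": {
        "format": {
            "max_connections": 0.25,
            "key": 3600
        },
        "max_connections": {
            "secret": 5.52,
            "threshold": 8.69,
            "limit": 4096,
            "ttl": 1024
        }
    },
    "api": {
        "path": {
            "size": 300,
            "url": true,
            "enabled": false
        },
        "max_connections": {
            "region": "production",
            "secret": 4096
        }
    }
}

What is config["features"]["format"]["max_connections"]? 0.25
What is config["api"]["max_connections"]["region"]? "production"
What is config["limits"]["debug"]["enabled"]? False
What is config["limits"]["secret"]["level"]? 4096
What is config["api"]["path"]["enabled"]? False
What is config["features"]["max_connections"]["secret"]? 5.52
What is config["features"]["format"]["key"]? 3600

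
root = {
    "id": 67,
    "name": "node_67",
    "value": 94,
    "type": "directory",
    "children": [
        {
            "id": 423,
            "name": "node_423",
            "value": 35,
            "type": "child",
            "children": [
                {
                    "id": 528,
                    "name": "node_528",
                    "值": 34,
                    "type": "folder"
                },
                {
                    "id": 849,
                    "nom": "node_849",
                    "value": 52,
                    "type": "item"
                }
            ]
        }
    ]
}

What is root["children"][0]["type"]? "child"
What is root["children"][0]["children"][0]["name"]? "node_528"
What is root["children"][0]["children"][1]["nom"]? "node_849"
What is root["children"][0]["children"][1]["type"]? "item"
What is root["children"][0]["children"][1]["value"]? 52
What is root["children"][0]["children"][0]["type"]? "folder"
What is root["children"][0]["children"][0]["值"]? 34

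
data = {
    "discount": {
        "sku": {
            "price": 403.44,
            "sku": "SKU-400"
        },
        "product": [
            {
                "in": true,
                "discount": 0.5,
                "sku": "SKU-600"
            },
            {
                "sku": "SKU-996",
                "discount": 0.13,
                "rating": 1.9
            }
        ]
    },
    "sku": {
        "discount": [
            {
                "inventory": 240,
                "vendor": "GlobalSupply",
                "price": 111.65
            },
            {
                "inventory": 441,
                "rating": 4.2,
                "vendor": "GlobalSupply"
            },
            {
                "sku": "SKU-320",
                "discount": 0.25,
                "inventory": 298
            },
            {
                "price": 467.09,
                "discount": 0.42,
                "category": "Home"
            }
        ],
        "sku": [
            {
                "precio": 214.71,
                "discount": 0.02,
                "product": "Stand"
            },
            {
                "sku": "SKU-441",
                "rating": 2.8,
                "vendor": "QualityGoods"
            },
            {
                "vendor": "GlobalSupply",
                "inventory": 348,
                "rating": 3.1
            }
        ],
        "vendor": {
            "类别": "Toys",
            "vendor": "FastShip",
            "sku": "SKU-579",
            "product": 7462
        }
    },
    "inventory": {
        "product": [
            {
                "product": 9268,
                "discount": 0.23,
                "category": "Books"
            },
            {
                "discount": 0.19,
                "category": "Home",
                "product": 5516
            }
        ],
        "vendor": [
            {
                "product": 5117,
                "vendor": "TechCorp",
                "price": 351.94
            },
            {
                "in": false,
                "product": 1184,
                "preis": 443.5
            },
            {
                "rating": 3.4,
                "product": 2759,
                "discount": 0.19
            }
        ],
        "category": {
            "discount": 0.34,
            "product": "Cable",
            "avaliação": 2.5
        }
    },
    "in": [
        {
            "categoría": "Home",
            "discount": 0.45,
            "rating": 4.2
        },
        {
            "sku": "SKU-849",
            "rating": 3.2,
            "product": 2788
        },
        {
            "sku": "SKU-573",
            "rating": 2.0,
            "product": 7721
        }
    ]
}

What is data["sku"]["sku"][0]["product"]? "Stand"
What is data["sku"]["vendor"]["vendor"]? "FastShip"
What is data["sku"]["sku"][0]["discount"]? 0.02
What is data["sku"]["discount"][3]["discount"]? 0.42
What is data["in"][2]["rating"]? 2.0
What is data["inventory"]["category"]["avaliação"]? 2.5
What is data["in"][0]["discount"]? 0.45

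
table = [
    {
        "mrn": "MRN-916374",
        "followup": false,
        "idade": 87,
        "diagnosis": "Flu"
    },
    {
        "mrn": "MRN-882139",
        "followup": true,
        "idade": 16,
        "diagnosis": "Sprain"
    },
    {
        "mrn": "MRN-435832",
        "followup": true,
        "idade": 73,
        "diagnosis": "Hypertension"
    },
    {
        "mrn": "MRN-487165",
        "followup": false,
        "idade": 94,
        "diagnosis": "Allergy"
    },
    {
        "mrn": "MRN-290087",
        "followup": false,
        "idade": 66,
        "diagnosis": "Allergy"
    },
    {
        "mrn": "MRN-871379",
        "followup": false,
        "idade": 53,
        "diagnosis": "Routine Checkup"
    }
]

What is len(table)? 6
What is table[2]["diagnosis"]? "Hypertension"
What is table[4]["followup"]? False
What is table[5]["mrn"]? "MRN-871379"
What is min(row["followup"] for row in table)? False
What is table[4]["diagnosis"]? "Allergy"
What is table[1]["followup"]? True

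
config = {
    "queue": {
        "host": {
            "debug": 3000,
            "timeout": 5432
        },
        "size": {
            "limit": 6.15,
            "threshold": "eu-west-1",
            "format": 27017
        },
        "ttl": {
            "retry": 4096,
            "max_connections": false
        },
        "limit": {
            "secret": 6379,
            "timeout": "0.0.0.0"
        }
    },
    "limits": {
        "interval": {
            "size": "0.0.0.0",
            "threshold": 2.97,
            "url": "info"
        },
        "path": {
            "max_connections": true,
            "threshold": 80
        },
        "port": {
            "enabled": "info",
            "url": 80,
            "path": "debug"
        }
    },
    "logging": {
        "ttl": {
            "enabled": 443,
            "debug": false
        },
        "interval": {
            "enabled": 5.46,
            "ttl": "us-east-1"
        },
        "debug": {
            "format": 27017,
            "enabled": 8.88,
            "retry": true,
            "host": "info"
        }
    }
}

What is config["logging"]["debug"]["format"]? 27017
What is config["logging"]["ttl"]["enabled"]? 443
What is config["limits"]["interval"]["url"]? "info"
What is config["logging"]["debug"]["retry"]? True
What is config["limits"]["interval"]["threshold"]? 2.97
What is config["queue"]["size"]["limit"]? 6.15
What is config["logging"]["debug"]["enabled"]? 8.88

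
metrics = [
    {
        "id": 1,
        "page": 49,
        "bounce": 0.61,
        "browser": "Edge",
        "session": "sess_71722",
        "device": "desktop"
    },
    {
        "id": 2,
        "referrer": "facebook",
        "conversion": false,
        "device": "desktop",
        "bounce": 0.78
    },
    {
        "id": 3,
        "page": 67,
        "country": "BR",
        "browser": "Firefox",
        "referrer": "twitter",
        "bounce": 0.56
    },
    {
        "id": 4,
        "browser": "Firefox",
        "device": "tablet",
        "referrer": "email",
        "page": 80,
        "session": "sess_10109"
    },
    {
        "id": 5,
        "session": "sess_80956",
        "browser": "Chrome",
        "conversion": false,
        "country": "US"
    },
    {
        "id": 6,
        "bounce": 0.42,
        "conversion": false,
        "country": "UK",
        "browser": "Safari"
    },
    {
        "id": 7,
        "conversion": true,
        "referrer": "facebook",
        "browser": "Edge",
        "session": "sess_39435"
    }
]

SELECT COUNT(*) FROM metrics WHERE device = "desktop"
2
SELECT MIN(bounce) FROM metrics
0.42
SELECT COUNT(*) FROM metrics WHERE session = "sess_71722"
1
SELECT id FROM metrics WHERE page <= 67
[1, 3]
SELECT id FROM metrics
[1, 2, 3, 4, 5, 6, 7]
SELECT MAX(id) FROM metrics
7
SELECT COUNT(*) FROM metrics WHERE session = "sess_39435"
1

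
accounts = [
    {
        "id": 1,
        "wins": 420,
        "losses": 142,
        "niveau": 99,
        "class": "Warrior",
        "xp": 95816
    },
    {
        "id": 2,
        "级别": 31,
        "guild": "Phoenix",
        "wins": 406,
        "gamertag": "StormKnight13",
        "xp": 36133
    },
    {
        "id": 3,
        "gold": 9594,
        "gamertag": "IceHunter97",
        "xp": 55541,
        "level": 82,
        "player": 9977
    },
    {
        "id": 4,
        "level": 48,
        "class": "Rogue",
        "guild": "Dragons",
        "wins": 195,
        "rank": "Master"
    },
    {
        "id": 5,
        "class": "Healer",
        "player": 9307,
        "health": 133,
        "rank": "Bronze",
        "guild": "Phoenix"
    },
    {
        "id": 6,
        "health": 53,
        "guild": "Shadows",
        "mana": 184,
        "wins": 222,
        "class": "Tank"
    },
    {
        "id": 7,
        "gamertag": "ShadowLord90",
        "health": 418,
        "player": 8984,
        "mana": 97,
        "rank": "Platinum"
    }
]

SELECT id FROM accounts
[1, 2, 3, 4, 5, 6, 7]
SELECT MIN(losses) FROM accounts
142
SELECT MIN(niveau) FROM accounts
99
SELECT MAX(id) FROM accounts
7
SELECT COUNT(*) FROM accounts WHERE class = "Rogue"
1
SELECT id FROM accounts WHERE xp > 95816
[]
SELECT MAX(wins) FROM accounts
420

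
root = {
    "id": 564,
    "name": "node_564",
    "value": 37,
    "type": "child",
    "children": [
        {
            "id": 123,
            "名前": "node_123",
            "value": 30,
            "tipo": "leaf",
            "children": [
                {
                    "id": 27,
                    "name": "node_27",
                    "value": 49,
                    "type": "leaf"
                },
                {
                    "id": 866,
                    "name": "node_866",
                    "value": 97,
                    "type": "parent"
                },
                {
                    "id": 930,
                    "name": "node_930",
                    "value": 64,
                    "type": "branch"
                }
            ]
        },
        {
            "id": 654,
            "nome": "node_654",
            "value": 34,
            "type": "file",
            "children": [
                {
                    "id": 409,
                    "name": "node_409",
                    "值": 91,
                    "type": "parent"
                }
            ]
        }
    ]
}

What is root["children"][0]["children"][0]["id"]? 27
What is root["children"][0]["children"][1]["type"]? "parent"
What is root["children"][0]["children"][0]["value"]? 49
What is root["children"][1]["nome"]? "node_654"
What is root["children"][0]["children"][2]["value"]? 64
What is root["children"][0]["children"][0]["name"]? "node_27"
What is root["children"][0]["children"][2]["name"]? "node_930"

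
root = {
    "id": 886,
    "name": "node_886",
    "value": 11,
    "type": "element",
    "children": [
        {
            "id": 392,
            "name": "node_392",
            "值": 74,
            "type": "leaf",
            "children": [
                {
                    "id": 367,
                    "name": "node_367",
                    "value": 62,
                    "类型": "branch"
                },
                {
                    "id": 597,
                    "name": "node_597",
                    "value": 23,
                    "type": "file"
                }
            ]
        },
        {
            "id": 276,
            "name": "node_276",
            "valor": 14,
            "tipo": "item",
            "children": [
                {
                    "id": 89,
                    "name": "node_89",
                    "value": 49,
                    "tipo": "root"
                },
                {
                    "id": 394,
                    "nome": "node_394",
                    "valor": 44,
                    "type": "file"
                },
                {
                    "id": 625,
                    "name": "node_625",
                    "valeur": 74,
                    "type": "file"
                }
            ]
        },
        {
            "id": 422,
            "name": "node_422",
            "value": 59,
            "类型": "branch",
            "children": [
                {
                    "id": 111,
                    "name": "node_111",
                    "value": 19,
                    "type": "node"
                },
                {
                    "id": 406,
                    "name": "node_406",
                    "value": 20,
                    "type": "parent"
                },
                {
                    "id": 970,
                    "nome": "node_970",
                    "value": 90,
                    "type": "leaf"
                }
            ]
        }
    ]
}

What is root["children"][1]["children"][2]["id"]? 625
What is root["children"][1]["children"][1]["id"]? 394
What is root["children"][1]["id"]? 276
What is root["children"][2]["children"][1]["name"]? "node_406"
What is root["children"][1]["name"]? "node_276"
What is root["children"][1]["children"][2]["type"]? "file"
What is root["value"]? 11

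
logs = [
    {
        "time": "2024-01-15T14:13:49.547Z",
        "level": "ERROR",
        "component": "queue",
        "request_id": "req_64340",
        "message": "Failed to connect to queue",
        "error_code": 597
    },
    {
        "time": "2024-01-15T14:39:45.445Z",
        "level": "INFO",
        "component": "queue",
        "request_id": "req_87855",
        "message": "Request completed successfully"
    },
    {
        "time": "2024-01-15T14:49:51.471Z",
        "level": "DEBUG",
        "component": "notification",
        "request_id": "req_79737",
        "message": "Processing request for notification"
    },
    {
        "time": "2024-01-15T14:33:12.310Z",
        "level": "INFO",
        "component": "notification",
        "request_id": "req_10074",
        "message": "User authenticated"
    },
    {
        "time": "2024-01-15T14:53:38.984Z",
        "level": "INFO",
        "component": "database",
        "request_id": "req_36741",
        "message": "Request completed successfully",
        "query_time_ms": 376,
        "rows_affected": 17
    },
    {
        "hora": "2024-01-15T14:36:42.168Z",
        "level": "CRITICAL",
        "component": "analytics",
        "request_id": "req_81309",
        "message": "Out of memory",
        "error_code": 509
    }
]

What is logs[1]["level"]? "INFO"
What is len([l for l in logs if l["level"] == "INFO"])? 3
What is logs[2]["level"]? "DEBUG"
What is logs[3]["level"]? "INFO"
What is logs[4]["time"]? "2024-01-15T14:53:38.984Z"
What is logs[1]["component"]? "queue"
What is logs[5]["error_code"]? 509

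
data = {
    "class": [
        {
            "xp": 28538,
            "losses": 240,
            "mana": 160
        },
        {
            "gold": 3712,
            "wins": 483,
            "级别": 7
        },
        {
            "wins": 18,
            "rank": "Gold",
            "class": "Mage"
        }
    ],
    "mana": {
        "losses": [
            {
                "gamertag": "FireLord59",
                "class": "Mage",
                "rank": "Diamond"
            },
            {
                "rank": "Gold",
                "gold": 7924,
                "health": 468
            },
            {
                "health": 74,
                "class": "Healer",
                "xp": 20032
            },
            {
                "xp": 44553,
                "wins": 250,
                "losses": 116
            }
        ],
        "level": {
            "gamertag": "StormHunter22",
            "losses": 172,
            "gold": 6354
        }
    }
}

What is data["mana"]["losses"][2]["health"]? 74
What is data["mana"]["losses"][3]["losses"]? 116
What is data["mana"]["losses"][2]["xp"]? 20032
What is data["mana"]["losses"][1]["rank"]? "Gold"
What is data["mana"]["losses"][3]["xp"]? 44553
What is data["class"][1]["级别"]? 7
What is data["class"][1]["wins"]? 483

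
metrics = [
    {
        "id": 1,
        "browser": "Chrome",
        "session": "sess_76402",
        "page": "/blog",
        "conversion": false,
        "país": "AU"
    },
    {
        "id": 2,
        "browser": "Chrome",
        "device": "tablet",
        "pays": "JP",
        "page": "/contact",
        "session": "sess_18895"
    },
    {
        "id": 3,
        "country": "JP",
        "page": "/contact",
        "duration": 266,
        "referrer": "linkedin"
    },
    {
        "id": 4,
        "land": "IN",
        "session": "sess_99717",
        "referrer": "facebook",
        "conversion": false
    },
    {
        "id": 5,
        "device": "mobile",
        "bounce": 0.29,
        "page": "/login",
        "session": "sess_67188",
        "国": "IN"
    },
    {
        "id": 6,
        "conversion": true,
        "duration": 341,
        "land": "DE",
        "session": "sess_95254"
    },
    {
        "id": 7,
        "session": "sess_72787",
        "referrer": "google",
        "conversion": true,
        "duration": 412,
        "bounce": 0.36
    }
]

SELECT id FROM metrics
[1, 2, 3, 4, 5, 6, 7]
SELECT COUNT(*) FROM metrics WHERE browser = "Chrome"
2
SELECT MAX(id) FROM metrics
7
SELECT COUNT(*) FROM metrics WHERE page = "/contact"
2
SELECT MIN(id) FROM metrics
1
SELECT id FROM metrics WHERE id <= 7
[1, 2, 3, 4, 5, 6, 7]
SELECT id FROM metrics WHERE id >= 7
[7]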